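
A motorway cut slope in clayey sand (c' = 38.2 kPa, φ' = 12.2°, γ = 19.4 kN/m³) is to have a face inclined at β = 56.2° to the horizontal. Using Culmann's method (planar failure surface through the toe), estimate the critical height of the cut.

H_c = 22.79 m

Culmann's analysis gives the critical failure plane at α_cr = (β + φ')/2 = (56.2 + 12.2)/2 = 34.2°, and the critical height
H_c = (4c'/γ) · sinβ cosφ' / [1 − cos(β − φ')]
    = (4·38.2/19.4) · sin56.2°·cos12.2° / [1 − cos(44.0°)]
    = 7.876 · 0.8310·0.9774 / [1 − 0.7193]
    = 7.876 · 0.8122 / 0.2807
    = 22.79 m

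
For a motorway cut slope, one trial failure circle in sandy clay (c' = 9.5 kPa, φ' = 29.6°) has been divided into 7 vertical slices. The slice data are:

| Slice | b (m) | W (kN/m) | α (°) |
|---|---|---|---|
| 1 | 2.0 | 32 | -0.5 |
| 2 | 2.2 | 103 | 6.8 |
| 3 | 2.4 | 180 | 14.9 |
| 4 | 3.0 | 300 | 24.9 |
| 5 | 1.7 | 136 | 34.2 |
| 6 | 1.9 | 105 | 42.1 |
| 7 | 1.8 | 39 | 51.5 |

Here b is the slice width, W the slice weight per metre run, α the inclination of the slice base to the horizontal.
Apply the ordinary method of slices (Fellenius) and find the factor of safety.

Ordinary method of slices: FS = Σ[c'·Δl_i + (W_i cosα_i)·tanφ'] / Σ W_i sinα_i, with Δl_i = b_i / cosα_i.
Slice 1: Δl = 2.0/cos(-0.5°) = 2.000 m; N'_1 = 32·cos(-0.5°) = 32.0; c'Δl = 19.00; W sinα = -0.3
Slice 2: Δl = 2.2/cos6.8° = 2.216 m; N'_2 = 103·cos6.8° = 102.3; c'Δl = 21.05; W sinα = 12.2
Slice 3: Δl = 2.4/cos14.9° = 2.484 m; N'_3 = 180·cos14.9° = 173.9; c'Δl = 23.59; W sinα = 46.3
Slice 4: Δl = 3.0/cos24.9° = 3.307 m; N'_4 = 300·cos24.9° = 272.1; c'Δl = 31.42; W sinα = 126.3
Slice 5: Δl = 1.7/cos34.2° = 2.055 m; N'_5 = 136·cos34.2° = 112.5; c'Δl = 19.53; W sinα = 76.4
Slice 6: Δl = 1.9/cos42.1° = 2.561 m; N'_6 = 105·cos42.1° = 77.9; c'Δl = 24.33; W sinα = 70.4
Slice 7: Δl = 1.8/cos51.5° = 2.891 m; N'_7 = 39·cos51.5° = 24.3; c'Δl = 27.47; W sinα = 30.5
Σc'Δl = 166.4 kN/m; ΣN' = 795.0 kN/m; ΣW sinα = 361.9 kN/m
Resisting = 166.4 + 795.0·tan29.6° = 166.4 + 451.6 = 618.0 kN/m
FS = 618.0 / 361.9 = 1.708

FS = 1.71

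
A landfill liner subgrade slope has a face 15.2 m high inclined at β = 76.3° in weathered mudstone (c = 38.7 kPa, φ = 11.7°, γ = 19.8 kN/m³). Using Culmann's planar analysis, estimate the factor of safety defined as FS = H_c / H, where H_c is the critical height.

FS = 0.86

H_c = (4c/γ) · sinβ cosφ / [1 − cos(β − φ)]
    = (4·38.7/19.8) · sin76.3°·cos11.7° / [1 − cos64.6°]
    = 7.818 · 0.9514 / 0.5711 = 13.02 m
FS = H_c / H = 13.02 / 15.2 = 0.857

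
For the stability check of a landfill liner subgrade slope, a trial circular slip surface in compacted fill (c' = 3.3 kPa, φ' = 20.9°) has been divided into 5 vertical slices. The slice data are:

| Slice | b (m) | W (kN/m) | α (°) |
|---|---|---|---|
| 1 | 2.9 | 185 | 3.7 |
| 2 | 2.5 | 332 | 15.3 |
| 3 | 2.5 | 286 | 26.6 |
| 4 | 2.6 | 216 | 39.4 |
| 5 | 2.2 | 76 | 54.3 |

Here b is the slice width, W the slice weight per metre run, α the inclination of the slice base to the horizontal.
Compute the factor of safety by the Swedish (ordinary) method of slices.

Ordinary method of slices: FS = Σ[c'·Δl_i + (W_i cosα_i)·tanφ'] / Σ W_i sinα_i, with Δl_i = b_i / cosα_i.
Slice 1: Δl = 2.9/cos3.7° = 2.906 m; N'_1 = 185·cos3.7° = 184.6; c'Δl = 9.59; W sinα = 11.9
Slice 2: Δl = 2.5/cos15.3° = 2.592 m; N'_2 = 332·cos15.3° = 320.2; c'Δl = 8.55; W sinα = 87.6
Slice 3: Δl = 2.5/cos26.6° = 2.796 m; N'_3 = 286·cos26.6° = 255.7; c'Δl = 9.23; W sinα = 128.1
Slice 4: Δl = 2.6/cos39.4° = 3.365 m; N'_4 = 216·cos39.4° = 166.9; c'Δl = 11.10; W sinα = 137.1
Slice 5: Δl = 2.2/cos54.3° = 3.770 m; N'_5 = 76·cos54.3° = 44.3; c'Δl = 12.44; W sinα = 61.7
Σc'Δl = 50.9 kN/m; ΣN' = 971.8 kN/m; ΣW sinα = 426.4 kN/m
Resisting = 50.9 + 971.8·tan20.9° = 50.9 + 371.1 = 422.0 kN/m
FS = 422.0 / 426.4 = 0.990

FS = 0.99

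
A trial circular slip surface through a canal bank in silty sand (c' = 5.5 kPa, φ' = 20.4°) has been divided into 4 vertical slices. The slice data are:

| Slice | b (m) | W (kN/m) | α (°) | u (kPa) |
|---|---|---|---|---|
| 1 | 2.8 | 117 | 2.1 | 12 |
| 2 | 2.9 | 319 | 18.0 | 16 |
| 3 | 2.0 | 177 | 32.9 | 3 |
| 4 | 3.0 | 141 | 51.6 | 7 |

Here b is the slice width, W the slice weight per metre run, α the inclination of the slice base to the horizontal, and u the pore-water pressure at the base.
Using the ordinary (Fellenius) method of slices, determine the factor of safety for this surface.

Ordinary method of slices: FS = Σ[c'·Δl_i + (W_i cosα_i − u_i·Δl_i)·tanφ'] / Σ W_i sinα_i, with Δl_i = b_i / cosα_i.
Slice 1: Δl = 2.8/cos2.1° = 2.802 m; N'_1 = 117·cos2.1° − 12·2.802 = 83.3; c'Δl = 15.41; W sinα = 4.3
Slice 2: Δl = 2.9/cos18.0° = 3.049 m; N'_2 = 319·cos18.0° − 16·3.049 = 254.6; c'Δl = 16.77; W sinα = 98.6
Slice 3: Δl = 2.0/cos32.9° = 2.382 m; N'_3 = 177·cos32.9° − 3·2.382 = 141.5; c'Δl = 13.10; W sinα = 96.1
Slice 4: Δl = 3.0/cos51.6° = 4.830 m; N'_4 = 141·cos51.6° − 7·4.830 = 53.8; c'Δl = 26.56; W sinα = 110.5
Σc'Δl = 71.8 kN/m; ΣN' = 533.1 kN/m; ΣW sinα = 309.5 kN/m
Resisting = 71.8 + 533.1·tan20.4° = 71.8 + 198.3 = 270.1 kN/m
FS = 270.1 / 309.5 = 0.873

FS = 0.87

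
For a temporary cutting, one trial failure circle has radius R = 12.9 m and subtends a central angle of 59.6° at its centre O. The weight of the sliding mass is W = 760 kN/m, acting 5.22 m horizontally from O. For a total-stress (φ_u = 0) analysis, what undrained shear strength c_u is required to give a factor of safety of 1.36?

FS = c_u·L_a·R / (W·d), so c_u = FS·W·d / (L_a·R).
Arc length L_a = R·θ = 12.9·(59.6°·π/180) = 12.9·1.0402 = 13.42 m
c_u = 1.36·760·5.22 / (13.42·12.9) = 5395.4 / 173.10 = 31.17 kPa

c_u = 31.2 kPa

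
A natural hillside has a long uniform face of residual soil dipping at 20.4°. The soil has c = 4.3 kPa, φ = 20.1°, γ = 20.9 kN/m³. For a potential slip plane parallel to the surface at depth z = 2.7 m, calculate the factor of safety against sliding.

For an infinite slope with a slip plane parallel to the surface (no pore pressure): FS = [c + γz cos²β tanφ] / [γz sinβ cosβ].
γz = 20.9·2.7 = 56.43 kN/m²
Numerator = 4.3 + 56.43·cos²20.4°·tan20.1° = 4.3 + 56.43·0.8785·0.3659 = 22.441 kPa
Denominator = 56.43·sin20.4°·cos20.4° = 56.43·0.3486·0.9373 = 18.436 kPa
FS = 22.441 / 18.436 = 1.217

FS = 1.22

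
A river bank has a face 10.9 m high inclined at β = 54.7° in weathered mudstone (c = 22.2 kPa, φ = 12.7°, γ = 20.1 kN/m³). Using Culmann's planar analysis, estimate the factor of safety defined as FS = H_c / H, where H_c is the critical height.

FS = 1.26

H_c = (4c/γ) · sinβ cosφ / [1 − cos(β − φ)]
    = (4·22.2/20.1) · sin54.7°·cos12.7° / [1 − cos42.0°]
    = 4.418 · 0.7962 / 0.2569 = 13.69 m
FS = H_c / H = 13.69 / 10.9 = 1.256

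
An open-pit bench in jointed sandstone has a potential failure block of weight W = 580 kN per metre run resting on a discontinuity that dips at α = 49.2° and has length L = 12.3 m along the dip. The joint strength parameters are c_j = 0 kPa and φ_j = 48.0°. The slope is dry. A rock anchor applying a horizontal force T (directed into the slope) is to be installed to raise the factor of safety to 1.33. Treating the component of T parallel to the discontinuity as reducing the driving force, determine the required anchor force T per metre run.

T = 95 kN/m

Resolving forces along and normal to the sliding plane, with the horizontal anchor force T adding T·sinα to the effective normal force and T·cosα acting up the plane against the driving force:
FS = [c_jL + (W cosα + T sinα) tanφ_j] / [W sinα − T cosα]
Without the anchor: N' = 379.0 kN/m, driving T_d = 439.1 kN/m, resisting R = 0·12.3 + 379.0·tan48.0° = 420.9 kN/m, FS = 0.96.
Setting FS = 1.33 and solving for T:
1.33·(439.1 − T cos49.2°) = 420.9 + T sin49.2°·tan48.0°
T·(sin49.2°·tan48.0° + 1.33·cos49.2°) = 1.33·439.1 − 420.9
T·(0.7570·1.1106 + 1.33·0.6534) = 583.9 − 420.9 = 163.0
T·1.7098 = 163.0
T = 95.4 kN/m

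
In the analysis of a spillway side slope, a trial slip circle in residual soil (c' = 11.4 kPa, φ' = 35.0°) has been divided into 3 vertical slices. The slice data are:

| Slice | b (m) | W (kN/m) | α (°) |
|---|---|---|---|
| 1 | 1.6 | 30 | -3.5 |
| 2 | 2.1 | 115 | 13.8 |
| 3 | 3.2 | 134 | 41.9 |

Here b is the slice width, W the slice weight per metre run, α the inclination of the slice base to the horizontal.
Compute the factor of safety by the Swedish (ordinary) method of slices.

FS = 2.27

Ordinary method of slices: FS = Σ[c'·Δl_i + (W_i cosα_i)·tanφ'] / Σ W_i sinα_i, with Δl_i = b_i / cosα_i.
Slice 1: Δl = 1.6/cos(-3.5°) = 1.603 m; N'_1 = 30·cos(-3.5°) = 29.9; c'Δl = 18.27; W sinα = -1.8
Slice 2: Δl = 2.1/cos13.8° = 2.162 m; N'_2 = 115·cos13.8° = 111.7; c'Δl = 24.65; W sinα = 27.4
Slice 3: Δl = 3.2/cos41.9° = 4.299 m; N'_3 = 134·cos41.9° = 99.7; c'Δl = 49.01; W sinα = 89.5
Σc'Δl = 91.9 kN/m; ΣN' = 241.4 kN/m; ΣW sinα = 115.1 kN/m
Resisting = 91.9 + 241.4·tan35.0° = 91.9 + 169.0 = 260.9 kN/m
FS = 260.9 / 115.1 = 2.267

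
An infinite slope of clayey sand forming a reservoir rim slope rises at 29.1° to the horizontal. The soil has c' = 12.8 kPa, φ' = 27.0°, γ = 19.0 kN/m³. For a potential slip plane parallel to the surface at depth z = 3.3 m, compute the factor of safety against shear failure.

For an infinite slope with a slip plane parallel to the surface (no pore pressure): FS = [c' + γz cos²β tanφ'] / [γz sinβ cosβ].
γz = 19.0·3.3 = 62.70 kN/m²
Numerator = 12.8 + 62.70·cos²29.1°·tan27.0° = 12.8 + 62.70·0.7635·0.5095 = 37.191 kPa
Denominator = 62.70·sin29.1°·cos29.1° = 62.70·0.4863·0.8738 = 26.644 kPa
FS = 37.191 / 26.644 = 1.396

FS = 1.40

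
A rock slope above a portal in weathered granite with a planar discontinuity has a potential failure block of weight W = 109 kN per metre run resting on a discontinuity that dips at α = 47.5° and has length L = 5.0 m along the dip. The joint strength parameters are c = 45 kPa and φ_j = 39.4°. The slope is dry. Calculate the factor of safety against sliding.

Resolving the block weight along and normal to the plane and applying the Mohr–Coulomb strength on the joint:
N' = W cosα = 109·cos47.5° = 73.6 kN/m
Driving force T = W sinα = 109·sin47.5° = 80.4 kN/m
Resisting force R = c·L + N'·tanφ_j = 45·5.0 + 73.6·tan39.4° = 225.0 + 60.5 = 285.5 kN/m
FS = R / T = 285.5 / 80.4 = 3.552

FS = 3.55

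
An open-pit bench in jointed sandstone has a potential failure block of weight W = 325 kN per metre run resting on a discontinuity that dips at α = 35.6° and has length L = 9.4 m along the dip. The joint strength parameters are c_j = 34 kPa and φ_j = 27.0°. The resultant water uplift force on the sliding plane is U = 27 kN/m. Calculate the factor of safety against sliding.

FS = 2.33

Resolving the block weight along and normal to the plane and applying the Mohr–Coulomb strength on the joint:
N' = W cosα − U = 325·cos35.6° − 27 = 237.3 kN/m
Driving force T = W sinα = 325·sin35.6° = 189.2 kN/m
Resisting force R = c_j·L + N'·tanφ_j = 34·9.4 + 237.3·tan27.0° = 319.6 + 120.9 = 440.5 kN/m
FS = R / T = 440.5 / 189.2 = 2.328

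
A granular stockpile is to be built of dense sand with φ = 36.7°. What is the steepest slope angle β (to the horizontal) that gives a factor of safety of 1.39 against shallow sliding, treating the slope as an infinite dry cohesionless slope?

β = 28.2°

For an infinite dry cohesionless slope FS = tanφ/tanβ, so tanβ = tanφ / FS.
tanβ = tan36.7° / 1.39 = 0.7454 / 1.39 = 0.5362
β = arctan(0.5362) = 28.20°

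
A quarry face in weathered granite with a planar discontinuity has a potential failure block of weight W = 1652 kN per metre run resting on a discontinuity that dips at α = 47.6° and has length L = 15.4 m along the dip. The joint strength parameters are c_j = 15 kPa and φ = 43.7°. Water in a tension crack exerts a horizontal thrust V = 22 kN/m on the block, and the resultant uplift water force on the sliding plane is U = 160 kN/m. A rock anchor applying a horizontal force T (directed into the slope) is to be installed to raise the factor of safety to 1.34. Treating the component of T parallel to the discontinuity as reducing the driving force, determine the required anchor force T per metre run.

T = 328 kN/m

Resolving forces along and normal to the sliding plane, with the horizontal anchor force T adding T·sinα to the effective normal force and T·cosα acting up the plane against the driving force:
FS = [c_jL + (W cosα − U − V sinα + T sinα) tanφ] / [W sinα + V cosα − T cosα]
Without the anchor: N' = 937.7 kN/m, driving T_d = 1234.8 kN/m, resisting R = 15·15.4 + 937.7·tan43.7° = 1127.1 kN/m, FS = 0.91.
Setting FS = 1.34 and solving for T:
1.34·(1234.8 − T cos47.6°) = 1127.1 + T sin47.6°·tan43.7°
T·(sin47.6°·tan43.7° + 1.34·cos47.6°) = 1.34·1234.8 − 1127.1
T·(0.7385·0.9556 + 1.34·0.6743) = 1654.6 − 1127.1 = 527.5
T·1.6092 = 527.5
T = 327.8 kN/m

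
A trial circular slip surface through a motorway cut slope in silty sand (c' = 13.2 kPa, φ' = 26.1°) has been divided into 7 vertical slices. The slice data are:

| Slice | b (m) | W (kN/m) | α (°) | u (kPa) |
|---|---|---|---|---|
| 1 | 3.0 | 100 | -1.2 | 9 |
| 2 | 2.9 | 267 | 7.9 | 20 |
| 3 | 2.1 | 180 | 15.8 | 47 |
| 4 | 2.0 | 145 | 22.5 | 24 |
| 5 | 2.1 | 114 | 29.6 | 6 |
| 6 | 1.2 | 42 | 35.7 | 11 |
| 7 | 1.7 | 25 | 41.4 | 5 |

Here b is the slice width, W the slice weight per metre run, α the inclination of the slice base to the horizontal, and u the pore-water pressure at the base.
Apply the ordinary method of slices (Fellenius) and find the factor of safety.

FS = 2.04

Ordinary method of slices: FS = Σ[c'·Δl_i + (W_i cosα_i − u_i·Δl_i)·tanφ'] / Σ W_i sinα_i, with Δl_i = b_i / cosα_i.
Slice 1: Δl = 3.0/cos(-1.2°) = 3.001 m; N'_1 = 100·cos(-1.2°) − 9·3.001 = 73.0; c'Δl = 39.61; W sinα = -2.1
Slice 2: Δl = 2.9/cos7.9° = 2.928 m; N'_2 = 267·cos7.9° − 20·2.928 = 205.9; c'Δl = 38.65; W sinα = 36.7
Slice 3: Δl = 2.1/cos15.8° = 2.182 m; N'_3 = 180·cos15.8° − 47·2.182 = 70.6; c'Δl = 28.81; W sinα = 49.0
Slice 4: Δl = 2.0/cos22.5° = 2.165 m; N'_4 = 145·cos22.5° − 24·2.165 = 82.0; c'Δl = 28.58; W sinα = 55.5
Slice 5: Δl = 2.1/cos29.6° = 2.415 m; N'_5 = 114·cos29.6° − 6·2.415 = 84.6; c'Δl = 31.88; W sinα = 56.3
Slice 6: Δl = 1.2/cos35.7° = 1.478 m; N'_6 = 42·cos35.7° − 11·1.478 = 17.9; c'Δl = 19.51; W sinα = 24.5
Slice 7: Δl = 1.7/cos41.4° = 2.266 m; N'_7 = 25·cos41.4° − 5·2.266 = 7.4; c'Δl = 29.92; W sinα = 16.5
Σc'Δl = 216.9 kN/m; ΣN' = 541.4 kN/m; ΣW sinα = 236.5 kN/m
Resisting = 216.9 + 541.4·tan26.1° = 216.9 + 265.2 = 482.2 kN/m
FS = 482.2 / 236.5 = 2.039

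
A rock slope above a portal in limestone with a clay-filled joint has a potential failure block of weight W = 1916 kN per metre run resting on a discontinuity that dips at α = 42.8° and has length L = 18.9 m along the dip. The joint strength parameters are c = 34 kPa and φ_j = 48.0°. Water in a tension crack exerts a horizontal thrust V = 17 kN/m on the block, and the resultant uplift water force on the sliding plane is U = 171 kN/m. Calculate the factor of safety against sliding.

Resolving the block weight along and normal to the plane and applying the Mohr–Coulomb strength on the joint:
N' = W cosα − U − V sinα = 1916·cos42.8° − 171 − 17·sin42.8° = 1223.3 kN/m
Driving force T = W sinα + V cosα = 1916·sin42.8° + 17·cos42.8° = 1314.3 kN/m
Resisting force R = c·L + N'·tanφ_j = 34·18.9 + 1223.3·tan48.0° = 642.6 + 1358.6 = 2001.2 kN/m
FS = R / T = 2001.2 / 1314.3 = 1.523

FS = 1.52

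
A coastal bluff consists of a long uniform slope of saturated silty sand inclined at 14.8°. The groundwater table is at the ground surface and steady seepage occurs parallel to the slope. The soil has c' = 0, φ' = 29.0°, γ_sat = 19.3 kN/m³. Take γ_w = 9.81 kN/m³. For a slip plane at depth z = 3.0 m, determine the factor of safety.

FS = 1.03

With seepage parallel to the slope and the water table at the surface, the effective normal stress on the slip plane uses the buoyant unit weight γ' = γ_sat − γ_w while the driving shear stress uses γ_sat:
FS = [c' + γ' z cos²β tanφ'] / [γ_sat z sinβ cosβ]
(For c' = 0 this reduces to FS = (γ'/γ_sat)·tanφ'/tanβ.)
γ' = 19.3 − 9.81 = 9.49 kN/m³
Numerator = 0.0 + 9.49·3.0·cos²14.8°·tan29.0° = 0.0 + 9.49·3.0·0.9347·0.5543 = 14.751 kPa
Denominator = 19.3·3.0·sin14.8°·cos14.8° = 19.3·3.0·0.2554·0.9668 = 14.300 kPa
FS = 14.751 / 14.300 = 1.032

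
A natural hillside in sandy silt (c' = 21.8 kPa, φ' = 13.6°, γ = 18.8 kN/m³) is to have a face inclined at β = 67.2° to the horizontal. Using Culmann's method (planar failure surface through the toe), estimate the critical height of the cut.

Culmann's analysis gives the critical failure plane at α_cr = (β + φ')/2 = (67.2 + 13.6)/2 = 40.4°, and the critical height
H_c = (4c'/γ) · sinβ cosφ' / [1 − cos(β − φ')]
    = (4·21.8/18.8) · sin67.2°·cos13.6° / [1 − cos(53.6°)]
    = 4.638 · 0.9219·0.9720 / [1 − 0.5934]
    = 4.638 · 0.8960 / 0.4066
    = 10.22 m

H_c = 10.22 m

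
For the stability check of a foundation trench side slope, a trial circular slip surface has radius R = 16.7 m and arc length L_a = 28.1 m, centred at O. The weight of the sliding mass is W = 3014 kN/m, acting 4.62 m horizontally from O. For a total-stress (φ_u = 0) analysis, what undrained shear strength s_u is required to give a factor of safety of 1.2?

FS = s_u·L_a·R / (W·d), so s_u = FS·W·d / (L_a·R).
s_u = 1.2·3014·4.62 / (28.10·16.7) = 16709.6 / 469.27 = 35.61 kPa

s_u = 35.6 kPa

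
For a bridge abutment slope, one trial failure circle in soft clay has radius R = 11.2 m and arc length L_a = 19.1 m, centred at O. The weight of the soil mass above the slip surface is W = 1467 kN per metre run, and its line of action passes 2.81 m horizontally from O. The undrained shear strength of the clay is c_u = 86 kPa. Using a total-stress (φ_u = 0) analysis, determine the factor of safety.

Taking moments about the centre O, the resisting moment is provided by the undrained shear strength acting along the arc:
M_R = c_u·L_a·R = 86·19.10·11.2 = 18397.1 kN·m/m
M_D = W·d = 1467·2.81 = 4122.3 kN·m/m
FS = M_R / M_D = 18397.1 / 4122.3 = 4.463

FS = 4.46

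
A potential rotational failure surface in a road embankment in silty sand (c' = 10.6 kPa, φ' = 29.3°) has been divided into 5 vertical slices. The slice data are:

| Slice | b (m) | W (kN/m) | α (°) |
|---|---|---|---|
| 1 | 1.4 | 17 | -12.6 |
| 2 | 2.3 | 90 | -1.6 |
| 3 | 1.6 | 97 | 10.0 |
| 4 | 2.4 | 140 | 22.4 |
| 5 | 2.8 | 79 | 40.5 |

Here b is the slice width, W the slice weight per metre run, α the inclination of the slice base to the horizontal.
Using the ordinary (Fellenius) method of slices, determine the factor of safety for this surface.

FS = 2.98

Ordinary method of slices: FS = Σ[c'·Δl_i + (W_i cosα_i)·tanφ'] / Σ W_i sinα_i, with Δl_i = b_i / cosα_i.
Slice 1: Δl = 1.4/cos(-12.6°) = 1.435 m; N'_1 = 17·cos(-12.6°) = 16.6; c'Δl = 15.21; W sinα = -3.7
Slice 2: Δl = 2.3/cos(-1.6°) = 2.301 m; N'_2 = 90·cos(-1.6°) = 90.0; c'Δl = 24.39; W sinα = -2.5
Slice 3: Δl = 1.6/cos10.0° = 1.625 m; N'_3 = 97·cos10.0° = 95.5; c'Δl = 17.22; W sinα = 16.8
Slice 4: Δl = 2.4/cos22.4° = 2.596 m; N'_4 = 140·cos22.4° = 129.4; c'Δl = 27.52; W sinα = 53.3
Slice 5: Δl = 2.8/cos40.5° = 3.682 m; N'_5 = 79·cos40.5° = 60.1; c'Δl = 39.03; W sinα = 51.3
Σc'Δl = 123.4 kN/m; ΣN' = 391.6 kN/m; ΣW sinα = 115.3 kN/m
Resisting = 123.4 + 391.6·tan29.3° = 123.4 + 219.8 = 343.1 kN/m
FS = 343.1 / 115.3 = 2.976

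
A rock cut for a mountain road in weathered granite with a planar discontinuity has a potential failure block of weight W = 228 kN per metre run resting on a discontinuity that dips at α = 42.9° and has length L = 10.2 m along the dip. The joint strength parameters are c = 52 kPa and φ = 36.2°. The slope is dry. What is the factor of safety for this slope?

FS = 4.21

Resolving the block weight along and normal to the plane and applying the Mohr–Coulomb strength on the joint:
N' = W cosα = 228·cos42.9° = 167.0 kN/m
Driving force T = W sinα = 228·sin42.9° = 155.2 kN/m
Resisting force R = c·L + N'·tanφ = 52·10.2 + 167.0·tan36.2° = 530.4 + 122.2 = 652.6 kN/m
FS = R / T = 652.6 / 155.2 = 4.205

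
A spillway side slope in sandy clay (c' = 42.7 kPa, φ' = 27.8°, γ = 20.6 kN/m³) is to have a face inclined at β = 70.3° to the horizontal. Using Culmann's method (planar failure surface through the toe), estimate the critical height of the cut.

Culmann's analysis gives the critical failure plane at α_cr = (β + φ')/2 = (70.3 + 27.8)/2 = 49.0°, and the critical height
H_c = (4c'/γ) · sinβ cosφ' / [1 − cos(β − φ')]
    = (4·42.7/20.6) · sin70.3°·cos27.8° / [1 − cos(42.5°)]
    = 8.291 · 0.9415·0.8846 / [1 − 0.7373]
    = 8.291 · 0.8328 / 0.2627
    = 26.28 m

H_c = 26.28 m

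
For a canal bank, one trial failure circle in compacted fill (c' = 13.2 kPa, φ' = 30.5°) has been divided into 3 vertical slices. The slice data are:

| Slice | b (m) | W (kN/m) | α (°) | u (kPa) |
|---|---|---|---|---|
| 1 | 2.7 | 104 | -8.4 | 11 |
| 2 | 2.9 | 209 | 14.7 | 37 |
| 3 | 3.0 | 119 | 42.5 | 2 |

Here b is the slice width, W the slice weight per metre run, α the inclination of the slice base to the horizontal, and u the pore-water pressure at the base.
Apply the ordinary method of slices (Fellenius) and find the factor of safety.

FS = 2.31

Ordinary method of slices: FS = Σ[c'·Δl_i + (W_i cosα_i − u_i·Δl_i)·tanφ'] / Σ W_i sinα_i, with Δl_i = b_i / cosα_i.
Slice 1: Δl = 2.7/cos(-8.4°) = 2.729 m; N'_1 = 104·cos(-8.4°) − 11·2.729 = 72.9; c'Δl = 36.03; W sinα = -15.2
Slice 2: Δl = 2.9/cos14.7° = 2.998 m; N'_2 = 209·cos14.7° − 37·2.998 = 91.2; c'Δl = 39.58; W sinα = 53.0
Slice 3: Δl = 3.0/cos42.5° = 4.069 m; N'_3 = 119·cos42.5° − 2·4.069 = 79.6; c'Δl = 53.71; W sinα = 80.4
Σc'Δl = 129.3 kN/m; ΣN' = 243.7 kN/m; ΣW sinα = 118.2 kN/m
Resisting = 129.3 + 243.7·tan30.5° = 129.3 + 143.5 = 272.9 kN/m
FS = 272.9 / 118.2 = 2.308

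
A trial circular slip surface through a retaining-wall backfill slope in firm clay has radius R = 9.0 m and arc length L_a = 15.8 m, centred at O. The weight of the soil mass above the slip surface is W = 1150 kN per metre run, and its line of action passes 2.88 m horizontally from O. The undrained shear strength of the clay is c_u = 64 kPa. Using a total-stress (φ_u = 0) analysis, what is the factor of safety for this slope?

Taking moments about the centre O, the resisting moment is provided by the undrained shear strength acting along the arc:
M_R = c_u·L_a·R = 64·15.80·9.0 = 9100.8 kN·m/m
M_D = W·d = 1150·2.88 = 3312.0 kN·m/m
FS = M_R / M_D = 9100.8 / 3312.0 = 2.748

FS = 2.75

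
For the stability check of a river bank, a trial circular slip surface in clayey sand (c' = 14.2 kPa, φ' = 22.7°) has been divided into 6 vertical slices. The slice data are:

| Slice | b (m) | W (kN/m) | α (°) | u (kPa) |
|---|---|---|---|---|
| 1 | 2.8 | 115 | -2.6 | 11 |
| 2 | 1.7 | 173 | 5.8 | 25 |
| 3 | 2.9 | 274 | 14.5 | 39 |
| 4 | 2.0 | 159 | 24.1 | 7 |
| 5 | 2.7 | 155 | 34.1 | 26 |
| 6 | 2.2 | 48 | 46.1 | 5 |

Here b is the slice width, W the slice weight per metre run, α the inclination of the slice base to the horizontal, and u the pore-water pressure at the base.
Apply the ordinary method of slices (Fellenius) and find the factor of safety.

Ordinary method of slices: FS = Σ[c'·Δl_i + (W_i cosα_i − u_i·Δl_i)·tanφ'] / Σ W_i sinα_i, with Δl_i = b_i / cosα_i.
Slice 1: Δl = 2.8/cos(-2.6°) = 2.803 m; N'_1 = 115·cos(-2.6°) − 11·2.803 = 84.0; c'Δl = 39.80; W sinα = -5.2
Slice 2: Δl = 1.7/cos5.8° = 1.709 m; N'_2 = 173·cos5.8° − 25·1.709 = 129.4; c'Δl = 24.26; W sinα = 17.5
Slice 3: Δl = 2.9/cos14.5° = 2.995 m; N'_3 = 274·cos14.5° − 39·2.995 = 148.5; c'Δl = 42.53; W sinα = 68.6
Slice 4: Δl = 2.0/cos24.1° = 2.191 m; N'_4 = 159·cos24.1° − 7·2.191 = 129.8; c'Δl = 31.11; W sinα = 64.9
Slice 5: Δl = 2.7/cos34.1° = 3.261 m; N'_5 = 155·cos34.1° − 26·3.261 = 43.6; c'Δl = 46.30; W sinα = 86.9
Slice 6: Δl = 2.2/cos46.1° = 3.173 m; N'_6 = 48·cos46.1° − 5·3.173 = 17.4; c'Δl = 45.05; W sinα = 34.6
Σc'Δl = 229.1 kN/m; ΣN' = 552.7 kN/m; ΣW sinα = 267.3 kN/m
Resisting = 229.1 + 552.7·tan22.7° = 229.1 + 231.2 = 460.3 kN/m
FS = 460.3 / 267.3 = 1.722

FS = 1.72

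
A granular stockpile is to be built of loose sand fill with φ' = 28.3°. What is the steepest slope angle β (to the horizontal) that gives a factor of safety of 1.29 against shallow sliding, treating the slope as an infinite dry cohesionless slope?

For an infinite dry cohesionless slope FS = tanφ'/tanβ, so tanβ = tanφ' / FS.
tanβ = tan28.3° / 1.29 = 0.5384 / 1.29 = 0.4174
β = arctan(0.4174) = 22.66°

β = 22.7°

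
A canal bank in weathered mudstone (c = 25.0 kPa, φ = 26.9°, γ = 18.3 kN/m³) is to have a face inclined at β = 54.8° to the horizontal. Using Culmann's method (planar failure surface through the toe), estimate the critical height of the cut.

Culmann's analysis gives the critical failure plane at α_cr = (β + φ)/2 = (54.8 + 26.9)/2 = 40.8°, and the critical height
H_c = (4c/γ) · sinβ cosφ / [1 − cos(β − φ)]
    = (4·25.0/18.3) · sin54.8°·cos26.9° / [1 − cos(27.9°)]
    = 5.464 · 0.8171·0.8918 / [1 − 0.8838]
    = 5.464 · 0.7287 / 0.1162
    = 34.26 m

H_c = 34.26 m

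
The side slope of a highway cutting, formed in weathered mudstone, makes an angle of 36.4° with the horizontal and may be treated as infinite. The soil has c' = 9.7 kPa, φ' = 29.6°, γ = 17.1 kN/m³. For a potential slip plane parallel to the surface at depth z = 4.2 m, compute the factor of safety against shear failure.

For an infinite slope with a slip plane parallel to the surface (no pore pressure): FS = [c' + γz cos²β tanφ'] / [γz sinβ cosβ].
γz = 17.1·4.2 = 71.82 kN/m²
Numerator = 9.7 + 71.82·cos²36.4°·tan29.6° = 9.7 + 71.82·0.6479·0.5681 = 36.132 kPa
Denominator = 71.82·sin36.4°·cos36.4° = 71.82·0.5934·0.8049 = 34.304 kPa
FS = 36.132 / 34.304 = 1.053

FS = 1.05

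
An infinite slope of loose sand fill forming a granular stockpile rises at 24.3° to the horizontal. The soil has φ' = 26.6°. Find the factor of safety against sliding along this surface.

For a dry cohesionless infinite slope the factor of safety is FS = tanφ' / tanβ.
FS = tan26.6° / tan24.3° = 0.5008 / 0.4515 = 1.109

FS = 1.11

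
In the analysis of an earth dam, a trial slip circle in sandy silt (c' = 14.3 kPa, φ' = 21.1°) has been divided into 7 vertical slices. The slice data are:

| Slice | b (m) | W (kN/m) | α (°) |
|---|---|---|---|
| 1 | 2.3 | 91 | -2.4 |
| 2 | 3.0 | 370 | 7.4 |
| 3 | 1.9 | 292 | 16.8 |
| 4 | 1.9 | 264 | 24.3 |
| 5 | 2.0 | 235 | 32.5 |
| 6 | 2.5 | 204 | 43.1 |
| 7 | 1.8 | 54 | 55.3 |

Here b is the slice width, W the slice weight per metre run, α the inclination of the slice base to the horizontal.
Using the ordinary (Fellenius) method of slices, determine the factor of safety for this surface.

Ordinary method of slices: FS = Σ[c'·Δl_i + (W_i cosα_i)·tanφ'] / Σ W_i sinα_i, with Δl_i = b_i / cosα_i.
Slice 1: Δl = 2.3/cos(-2.4°) = 2.302 m; N'_1 = 91·cos(-2.4°) = 90.9; c'Δl = 32.92; W sinα = -3.8
Slice 2: Δl = 3.0/cos7.4° = 3.025 m; N'_2 = 370·cos7.4° = 366.9; c'Δl = 43.26; W sinα = 47.7
Slice 3: Δl = 1.9/cos16.8° = 1.985 m; N'_3 = 292·cos16.8° = 279.5; c'Δl = 28.38; W sinα = 84.4
Slice 4: Δl = 1.9/cos24.3° = 2.085 m; N'_4 = 264·cos24.3° = 240.6; c'Δl = 29.81; W sinα = 108.6
Slice 5: Δl = 2.0/cos32.5° = 2.371 m; N'_5 = 235·cos32.5° = 198.2; c'Δl = 33.91; W sinα = 126.3
Slice 6: Δl = 2.5/cos43.1° = 3.424 m; N'_6 = 204·cos43.1° = 149.0; c'Δl = 48.96; W sinα = 139.4
Slice 7: Δl = 1.8/cos55.3° = 3.162 m; N'_7 = 54·cos55.3° = 30.7; c'Δl = 45.22; W sinα = 44.4
Σc'Δl = 262.5 kN/m; ΣN' = 1355.9 kN/m; ΣW sinα = 546.9 kN/m
Resisting = 262.5 + 1355.9·tan21.1° = 262.5 + 523.2 = 785.6 kN/m
FS = 785.6 / 546.9 = 1.436

FS = 1.44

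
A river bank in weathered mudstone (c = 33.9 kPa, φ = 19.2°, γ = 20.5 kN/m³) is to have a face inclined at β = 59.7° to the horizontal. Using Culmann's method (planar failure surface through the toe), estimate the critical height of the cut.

Culmann's analysis gives the critical failure plane at α_cr = (β + φ)/2 = (59.7 + 19.2)/2 = 39.5°, and the critical height
H_c = (4c/γ) · sinβ cosφ / [1 − cos(β − φ)]
    = (4·33.9/20.5) · sin59.7°·cos19.2° / [1 − cos(40.5°)]
    = 6.615 · 0.8634·0.9444 / [1 − 0.7604]
    = 6.615 · 0.8154 / 0.2396
    = 22.51 m

H_c = 22.51 m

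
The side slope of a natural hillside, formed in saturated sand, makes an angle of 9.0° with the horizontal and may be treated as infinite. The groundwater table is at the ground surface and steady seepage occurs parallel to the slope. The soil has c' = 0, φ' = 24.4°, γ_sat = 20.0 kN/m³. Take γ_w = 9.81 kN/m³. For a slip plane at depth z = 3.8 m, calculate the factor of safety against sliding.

With seepage parallel to the slope and the water table at the surface, the effective normal stress on the slip plane uses the buoyant unit weight γ' = γ_sat − γ_w while the driving shear stress uses γ_sat:
FS = [c' + γ' z cos²β tanφ'] / [γ_sat z sinβ cosβ]
(For c' = 0 this reduces to FS = (γ'/γ_sat)·tanφ'/tanβ.)
γ' = 20.0 − 9.81 = 10.19 kN/m³
Numerator = 0.0 + 10.19·3.8·cos²9.0°·tan24.4° = 0.0 + 10.19·3.8·0.9755·0.4536 = 17.135 kPa
Denominator = 20.0·3.8·sin9.0°·cos9.0° = 20.0·3.8·0.1564·0.9877 = 11.743 kPa
FS = 17.135 / 11.743 = 1.459

FS = 1.46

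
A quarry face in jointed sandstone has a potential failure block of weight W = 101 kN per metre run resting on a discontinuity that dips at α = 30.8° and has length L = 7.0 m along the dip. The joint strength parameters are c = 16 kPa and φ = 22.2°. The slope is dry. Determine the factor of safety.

FS = 2.85

Resolving the block weight along and normal to the plane and applying the Mohr–Coulomb strength on the joint:
N' = W cosα = 101·cos30.8° = 86.8 kN/m
Driving force T = W sinα = 101·sin30.8° = 51.7 kN/m
Resisting force R = c·L + N'·tanφ = 16·7.0 + 86.8·tan22.2° = 112.0 + 35.4 = 147.4 kN/m
FS = R / T = 147.4 / 51.7 = 2.850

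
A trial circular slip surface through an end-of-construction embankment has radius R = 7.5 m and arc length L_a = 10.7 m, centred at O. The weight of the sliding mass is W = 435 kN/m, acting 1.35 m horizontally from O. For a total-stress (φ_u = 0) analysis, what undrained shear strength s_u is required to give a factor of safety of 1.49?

s_u = 10.9 kPa

FS = s_u·L_a·R / (W·d), so s_u = FS·W·d / (L_a·R).
s_u = 1.49·435·1.35 / (10.70·7.5) = 875.0 / 80.25 = 10.90 kPa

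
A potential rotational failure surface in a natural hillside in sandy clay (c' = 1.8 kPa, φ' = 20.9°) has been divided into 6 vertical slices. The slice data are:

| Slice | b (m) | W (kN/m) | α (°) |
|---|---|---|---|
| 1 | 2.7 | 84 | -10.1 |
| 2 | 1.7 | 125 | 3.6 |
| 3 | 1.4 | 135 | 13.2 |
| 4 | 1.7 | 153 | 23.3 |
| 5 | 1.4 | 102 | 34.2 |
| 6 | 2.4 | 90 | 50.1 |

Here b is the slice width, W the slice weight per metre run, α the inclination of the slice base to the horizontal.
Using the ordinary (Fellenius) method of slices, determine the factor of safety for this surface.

Ordinary method of slices: FS = Σ[c'·Δl_i + (W_i cosα_i)·tanφ'] / Σ W_i sinα_i, with Δl_i = b_i / cosα_i.
Slice 1: Δl = 2.7/cos(-10.1°) = 2.743 m; N'_1 = 84·cos(-10.1°) = 82.7; c'Δl = 4.94; W sinα = -14.7
Slice 2: Δl = 1.7/cos3.6° = 1.703 m; N'_2 = 125·cos3.6° = 124.8; c'Δl = 3.07; W sinα = 7.8
Slice 3: Δl = 1.4/cos13.2° = 1.438 m; N'_3 = 135·cos13.2° = 131.4; c'Δl = 2.59; W sinα = 30.8
Slice 4: Δl = 1.7/cos23.3° = 1.851 m; N'_4 = 153·cos23.3° = 140.5; c'Δl = 3.33; W sinα = 60.5
Slice 5: Δl = 1.4/cos34.2° = 1.693 m; N'_5 = 102·cos34.2° = 84.4; c'Δl = 3.05; W sinα = 57.3
Slice 6: Δl = 2.4/cos50.1° = 3.742 m; N'_6 = 90·cos50.1° = 57.7; c'Δl = 6.73; W sinα = 69.0
Σc'Δl = 23.7 kN/m; ΣN' = 621.5 kN/m; ΣW sinα = 210.8 kN/m
Resisting = 23.7 + 621.5·tan20.9° = 23.7 + 237.3 = 261.0 kN/m
FS = 261.0 / 210.8 = 1.238

FS = 1.24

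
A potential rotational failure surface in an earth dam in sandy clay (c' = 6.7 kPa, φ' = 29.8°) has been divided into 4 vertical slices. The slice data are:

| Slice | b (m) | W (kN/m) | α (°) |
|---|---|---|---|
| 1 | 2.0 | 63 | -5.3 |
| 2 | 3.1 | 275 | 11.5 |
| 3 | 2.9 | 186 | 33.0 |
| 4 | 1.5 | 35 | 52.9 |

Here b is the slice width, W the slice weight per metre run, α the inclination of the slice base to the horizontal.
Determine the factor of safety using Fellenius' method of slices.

Ordinary method of slices: FS = Σ[c'·Δl_i + (W_i cosα_i)·tanφ'] / Σ W_i sinα_i, with Δl_i = b_i / cosα_i.
Slice 1: Δl = 2.0/cos(-5.3°) = 2.009 m; N'_1 = 63·cos(-5.3°) = 62.7; c'Δl = 13.46; W sinα = -5.8
Slice 2: Δl = 3.1/cos11.5° = 3.164 m; N'_2 = 275·cos11.5° = 269.5; c'Δl = 21.20; W sinα = 54.8
Slice 3: Δl = 2.9/cos33.0° = 3.458 m; N'_3 = 186·cos33.0° = 156.0; c'Δl = 23.17; W sinα = 101.3
Slice 4: Δl = 1.5/cos52.9° = 2.487 m; N'_4 = 35·cos52.9° = 21.1; c'Δl = 16.66; W sinα = 27.9
Σc'Δl = 74.5 kN/m; ΣN' = 509.3 kN/m; ΣW sinα = 178.2 kN/m
Resisting = 74.5 + 509.3·tan29.8° = 74.5 + 291.7 = 366.2 kN/m
FS = 366.2 / 178.2 = 2.055

FS = 2.05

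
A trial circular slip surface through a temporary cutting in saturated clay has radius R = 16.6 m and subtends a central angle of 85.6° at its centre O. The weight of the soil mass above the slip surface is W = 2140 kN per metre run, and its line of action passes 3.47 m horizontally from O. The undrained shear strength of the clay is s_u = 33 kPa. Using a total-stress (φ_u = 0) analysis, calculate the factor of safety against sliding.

Taking moments about the centre O, the resisting moment is provided by the undrained shear strength acting along the arc:
Arc length L_a = R·θ = 16.6·(85.6°·π/180) = 16.6·1.4940 = 24.80 m
M_R = s_u·L_a·R = 33·24.80·16.6 = 13585.7 kN·m/m
M_D = W·d = 2140·3.47 = 7425.8 kN·m/m
FS = M_R / M_D = 13585.7 / 7425.8 = 1.830

FS = 1.83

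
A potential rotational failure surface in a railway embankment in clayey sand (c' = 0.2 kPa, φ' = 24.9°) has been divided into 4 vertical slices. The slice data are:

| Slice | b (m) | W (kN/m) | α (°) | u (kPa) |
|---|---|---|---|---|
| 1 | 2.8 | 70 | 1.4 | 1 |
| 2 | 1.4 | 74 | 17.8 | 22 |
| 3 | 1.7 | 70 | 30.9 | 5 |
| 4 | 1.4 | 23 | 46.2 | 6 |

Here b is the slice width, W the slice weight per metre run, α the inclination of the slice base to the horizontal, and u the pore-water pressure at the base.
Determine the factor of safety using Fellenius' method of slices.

FS = 0.98

Ordinary method of slices: FS = Σ[c'·Δl_i + (W_i cosα_i − u_i·Δl_i)·tanφ'] / Σ W_i sinα_i, with Δl_i = b_i / cosα_i.
Slice 1: Δl = 2.8/cos1.4° = 2.801 m; N'_1 = 70·cos1.4° − 1·2.801 = 67.2; c'Δl = 0.56; W sinα = 1.7
Slice 2: Δl = 1.4/cos17.8° = 1.470 m; N'_2 = 74·cos17.8° − 22·1.470 = 38.1; c'Δl = 0.29; W sinα = 22.6
Slice 3: Δl = 1.7/cos30.9° = 1.981 m; N'_3 = 70·cos30.9° − 5·1.981 = 50.2; c'Δl = 0.40; W sinα = 35.9
Slice 4: Δl = 1.4/cos46.2° = 2.023 m; N'_4 = 23·cos46.2° − 6·2.023 = 3.8; c'Δl = 0.40; W sinα = 16.6
Σc'Δl = 1.7 kN/m; ΣN' = 159.2 kN/m; ΣW sinα = 76.9 kN/m
Resisting = 1.7 + 159.2·tan24.9° = 1.7 + 73.9 = 75.6 kN/m
FS = 75.6 / 76.9 = 0.983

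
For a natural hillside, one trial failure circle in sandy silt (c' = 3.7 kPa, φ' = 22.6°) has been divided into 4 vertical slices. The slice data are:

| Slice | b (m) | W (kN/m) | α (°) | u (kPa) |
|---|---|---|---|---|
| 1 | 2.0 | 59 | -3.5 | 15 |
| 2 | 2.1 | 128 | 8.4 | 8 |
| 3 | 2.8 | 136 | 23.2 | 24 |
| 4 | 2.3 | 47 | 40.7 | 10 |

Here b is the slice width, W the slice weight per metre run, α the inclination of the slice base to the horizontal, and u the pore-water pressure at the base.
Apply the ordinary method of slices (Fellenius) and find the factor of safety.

FS = 1.20

Ordinary method of slices: FS = Σ[c'·Δl_i + (W_i cosα_i − u_i·Δl_i)·tanφ'] / Σ W_i sinα_i, with Δl_i = b_i / cosα_i.
Slice 1: Δl = 2.0/cos(-3.5°) = 2.004 m; N'_1 = 59·cos(-3.5°) − 15·2.004 = 28.8; c'Δl = 7.41; W sinα = -3.6
Slice 2: Δl = 2.1/cos8.4° = 2.123 m; N'_2 = 128·cos8.4° − 8·2.123 = 109.6; c'Δl = 7.85; W sinα = 18.7
Slice 3: Δl = 2.8/cos23.2° = 3.046 m; N'_3 = 136·cos23.2° − 24·3.046 = 51.9; c'Δl = 11.27; W sinα = 53.6
Slice 4: Δl = 2.3/cos40.7° = 3.034 m; N'_4 = 47·cos40.7° − 10·3.034 = 5.3; c'Δl = 11.22; W sinα = 30.6
Σc'Δl = 37.8 kN/m; ΣN' = 195.7 kN/m; ΣW sinα = 99.3 kN/m
Resisting = 37.8 + 195.7·tan22.6° = 37.8 + 81.4 = 119.2 kN/m
FS = 119.2 / 99.3 = 1.200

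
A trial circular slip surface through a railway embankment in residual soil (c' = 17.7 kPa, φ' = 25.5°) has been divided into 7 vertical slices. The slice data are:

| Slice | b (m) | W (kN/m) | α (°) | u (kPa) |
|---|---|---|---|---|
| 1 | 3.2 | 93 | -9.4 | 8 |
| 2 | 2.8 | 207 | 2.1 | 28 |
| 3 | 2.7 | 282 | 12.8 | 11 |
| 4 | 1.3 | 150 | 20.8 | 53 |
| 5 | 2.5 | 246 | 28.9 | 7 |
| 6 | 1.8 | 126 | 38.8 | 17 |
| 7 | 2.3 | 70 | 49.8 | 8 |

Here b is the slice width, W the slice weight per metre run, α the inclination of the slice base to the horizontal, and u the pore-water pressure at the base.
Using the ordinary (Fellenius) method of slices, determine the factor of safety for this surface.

Ordinary method of slices: FS = Σ[c'·Δl_i + (W_i cosα_i − u_i·Δl_i)·tanφ'] / Σ W_i sinα_i, with Δl_i = b_i / cosα_i.
Slice 1: Δl = 3.2/cos(-9.4°) = 3.244 m; N'_1 = 93·cos(-9.4°) − 8·3.244 = 65.8; c'Δl = 57.41; W sinα = -15.2
Slice 2: Δl = 2.8/cos2.1° = 2.802 m; N'_2 = 207·cos2.1° − 28·2.802 = 128.4; c'Δl = 49.59; W sinα = 7.6
Slice 3: Δl = 2.7/cos12.8° = 2.769 m; N'_3 = 282·cos12.8° − 11·2.769 = 244.5; c'Δl = 49.01; W sinα = 62.5
Slice 4: Δl = 1.3/cos20.8° = 1.391 m; N'_4 = 150·cos20.8° − 53·1.391 = 66.5; c'Δl = 24.61; W sinα = 53.3
Slice 5: Δl = 2.5/cos28.9° = 2.856 m; N'_5 = 246·cos28.9° − 7·2.856 = 195.4; c'Δl = 50.54; W sinα = 118.9
Slice 6: Δl = 1.8/cos38.8° = 2.310 m; N'_6 = 126·cos38.8° − 17·2.310 = 58.9; c'Δl = 40.88; W sinα = 79.0
Slice 7: Δl = 2.3/cos49.8° = 3.563 m; N'_7 = 70·cos49.8° − 8·3.563 = 16.7; c'Δl = 63.07; W sinα = 53.5
Σc'Δl = 335.1 kN/m; ΣN' = 776.2 kN/m; ΣW sinα = 359.4 kN/m
Resisting = 335.1 + 776.2·tan25.5° = 335.1 + 370.3 = 705.4 kN/m
FS = 705.4 / 359.4 = 1.962

FS = 1.96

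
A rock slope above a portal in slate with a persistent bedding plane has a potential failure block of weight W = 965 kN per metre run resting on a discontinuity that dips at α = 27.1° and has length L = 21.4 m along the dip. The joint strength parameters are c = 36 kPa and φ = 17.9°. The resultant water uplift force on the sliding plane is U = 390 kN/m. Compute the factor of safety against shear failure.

FS = 2.10

Resolving the block weight along and normal to the plane and applying the Mohr–Coulomb strength on the joint:
N' = W cosα − U = 965·cos27.1° − 390 = 469.1 kN/m
Driving force T = W sinα = 965·sin27.1° = 439.6 kN/m
Resisting force R = c·L + N'·tanφ = 36·21.4 + 469.1·tan17.9° = 770.4 + 151.5 = 921.9 kN/m
FS = R / T = 921.9 / 439.6 = 2.097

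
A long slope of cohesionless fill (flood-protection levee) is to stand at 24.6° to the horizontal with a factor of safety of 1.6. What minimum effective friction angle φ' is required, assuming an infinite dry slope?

FS = tanφ'/tanβ ⇒ tanφ' = FS · tanβ = 1.6 · tan24.6° = 0.7325
φ' = arctan(0.7325) = 36.22°

φ' = 36.2°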